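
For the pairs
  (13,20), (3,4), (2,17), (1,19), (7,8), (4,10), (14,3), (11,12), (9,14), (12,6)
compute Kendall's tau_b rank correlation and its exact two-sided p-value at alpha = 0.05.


Step 1: Enumerate the 45 unordered pairs (i,j) with i<j and classify each by sign(x_j-x_i) * sign(y_j-y_i).
  (1,2):dx=-10,dy=-16->C; (1,3):dx=-11,dy=-3->C; (1,4):dx=-12,dy=-1->C; (1,5):dx=-6,dy=-12->C
  (1,6):dx=-9,dy=-10->C; (1,7):dx=+1,dy=-17->D; (1,8):dx=-2,dy=-8->C; (1,9):dx=-4,dy=-6->C
  (1,10):dx=-1,dy=-14->C; (2,3):dx=-1,dy=+13->D; (2,4):dx=-2,dy=+15->D; (2,5):dx=+4,dy=+4->C
  (2,6):dx=+1,dy=+6->C; (2,7):dx=+11,dy=-1->D; (2,8):dx=+8,dy=+8->C; (2,9):dx=+6,dy=+10->C
  (2,10):dx=+9,dy=+2->C; (3,4):dx=-1,dy=+2->D; (3,5):dx=+5,dy=-9->D; (3,6):dx=+2,dy=-7->D
  (3,7):dx=+12,dy=-14->D; (3,8):dx=+9,dy=-5->D; (3,9):dx=+7,dy=-3->D; (3,10):dx=+10,dy=-11->D
  (4,5):dx=+6,dy=-11->D; (4,6):dx=+3,dy=-9->D; (4,7):dx=+13,dy=-16->D; (4,8):dx=+10,dy=-7->D
  (4,9):dx=+8,dy=-5->D; (4,10):dx=+11,dy=-13->D; (5,6):dx=-3,dy=+2->D; (5,7):dx=+7,dy=-5->D
  (5,8):dx=+4,dy=+4->C; (5,9):dx=+2,dy=+6->C; (5,10):dx=+5,dy=-2->D; (6,7):dx=+10,dy=-7->D
  (6,8):dx=+7,dy=+2->C; (6,9):dx=+5,dy=+4->C; (6,10):dx=+8,dy=-4->D; (7,8):dx=-3,dy=+9->D
  (7,9):dx=-5,dy=+11->D; (7,10):dx=-2,dy=+3->D; (8,9):dx=-2,dy=+2->D; (8,10):dx=+1,dy=-6->D
  (9,10):dx=+3,dy=-8->D
Step 2: C = 17, D = 28, total pairs = 45.
Step 3: tau = (C - D)/(n(n-1)/2) = (17 - 28)/45 = -0.244444.
Step 4: Exact two-sided p-value (enumerate n! = 3628800 permutations of y under H0): p = 0.380720.
Step 5: alpha = 0.05. fail to reject H0.

tau_b = -0.2444 (C=17, D=28), p = 0.380720, fail to reject H0.


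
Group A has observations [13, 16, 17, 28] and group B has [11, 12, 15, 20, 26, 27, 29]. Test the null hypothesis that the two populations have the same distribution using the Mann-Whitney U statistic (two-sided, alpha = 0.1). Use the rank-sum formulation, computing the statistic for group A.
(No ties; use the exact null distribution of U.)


Step 1: Combine and sort all 11 observations; assign midranks.
sorted (value, group): (11,Y), (12,Y), (13,X), (15,Y), (16,X), (17,X), (20,Y), (26,Y), (27,Y), (28,X), (29,Y)
ranks: 11->1, 12->2, 13->3, 15->4, 16->5, 17->6, 20->7, 26->8, 27->9, 28->10, 29->11
Step 2: Rank sum for X: R1 = 3 + 5 + 6 + 10 = 24.
Step 3: U_X = R1 - n1(n1+1)/2 = 24 - 4*5/2 = 24 - 10 = 14.
       U_Y = n1*n2 - U_X = 28 - 14 = 14.
Step 4: No ties, so the exact null distribution of U (based on enumerating the C(11,4) = 330 equally likely rank assignments) gives the two-sided p-value.
Step 5: p-value = 1.000000; compare to alpha = 0.1. fail to reject H0.

U_X = 14, p = 1.000000, fail to reject H0 at alpha = 0.1.


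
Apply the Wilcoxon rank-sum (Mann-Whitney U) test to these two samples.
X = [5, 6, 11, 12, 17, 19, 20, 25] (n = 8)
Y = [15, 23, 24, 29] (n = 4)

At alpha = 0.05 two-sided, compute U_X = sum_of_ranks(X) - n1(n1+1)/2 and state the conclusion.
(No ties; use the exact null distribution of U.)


Step 1: Combine and sort all 12 observations; assign midranks.
sorted (value, group): (5,X), (6,X), (11,X), (12,X), (15,Y), (17,X), (19,X), (20,X), (23,Y), (24,Y), (25,X), (29,Y)
ranks: 5->1, 6->2, 11->3, 12->4, 15->5, 17->6, 19->7, 20->8, 23->9, 24->10, 25->11, 29->12
Step 2: Rank sum for X: R1 = 1 + 2 + 3 + 4 + 6 + 7 + 8 + 11 = 42.
Step 3: U_X = R1 - n1(n1+1)/2 = 42 - 8*9/2 = 42 - 36 = 6.
       U_Y = n1*n2 - U_X = 32 - 6 = 26.
Step 4: No ties, so the exact null distribution of U (based on enumerating the C(12,8) = 495 equally likely rank assignments) gives the two-sided p-value.
Step 5: p-value = 0.109091; compare to alpha = 0.05. fail to reject H0.

U_X = 6, p = 0.109091, fail to reject H0 at alpha = 0.05.


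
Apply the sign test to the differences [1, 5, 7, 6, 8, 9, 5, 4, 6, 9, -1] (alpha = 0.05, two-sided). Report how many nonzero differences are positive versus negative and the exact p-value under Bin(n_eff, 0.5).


Step 1: Discard zero differences. Original n = 11; n_eff = number of nonzero differences = 11.
Nonzero differences (with sign): +1, +5, +7, +6, +8, +9, +5, +4, +6, +9, -1
Step 2: Count signs: positive = 10, negative = 1.
Step 3: Under H0: P(positive) = 0.5, so the number of positives S ~ Bin(11, 0.5).
Step 4: Two-sided exact p-value = sum of Bin(11,0.5) probabilities at or below the observed probability = 0.011719.
Step 5: alpha = 0.05. reject H0.

n_eff = 11, pos = 10, neg = 1, p = 0.011719, reject H0.


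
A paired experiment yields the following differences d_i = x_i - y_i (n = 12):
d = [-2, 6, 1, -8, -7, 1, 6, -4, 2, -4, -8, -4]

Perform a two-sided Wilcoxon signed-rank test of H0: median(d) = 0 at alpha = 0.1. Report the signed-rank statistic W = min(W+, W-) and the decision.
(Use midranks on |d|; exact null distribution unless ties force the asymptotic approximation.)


Step 1: Drop any zero differences (none here) and take |d_i|.
|d| = [2, 6, 1, 8, 7, 1, 6, 4, 2, 4, 8, 4]
Step 2: Midrank |d_i| (ties get averaged ranks).
ranks: |2|->3.5, |6|->8.5, |1|->1.5, |8|->11.5, |7|->10, |1|->1.5, |6|->8.5, |4|->6, |2|->3.5, |4|->6, |8|->11.5, |4|->6
Step 3: Attach original signs; sum ranks with positive sign and with negative sign.
W+ = 8.5 + 1.5 + 1.5 + 8.5 + 3.5 = 23.5
W- = 3.5 + 11.5 + 10 + 6 + 6 + 11.5 + 6 = 54.5
(Check: W+ + W- = 78 should equal n(n+1)/2 = 78.)
Step 4: Test statistic W = min(W+, W-) = 23.5.
Step 5: Ties in |d|, so use the tie-corrected normal approximation.
        E[W] = n(n+1)/4 = 12*13/4 = 39.
        Tie groups: |d|=1 (t=2), |d|=2 (t=2), |d|=4 (t=3), |d|=6 (t=2), |d|=8 (t=2); sum(t^3 - t) = 48.
        Var[W] = n(n+1)(2n+1)/24 - sum(t^3-t)/48 = 3900/24 - 48/48 = 161.5.
        z = (W - E[W]) / sqrt(Var[W]) = (23.5 - 39) / 12.7083 = -1.2197.
        Two-sided p = 2*Phi(z) = 0.222587.
Step 6: alpha = 0.1. fail to reject H0.

W+ = 23.5, W- = 54.5, W = min = 23.5, p = 0.222587, fail to reject H0.


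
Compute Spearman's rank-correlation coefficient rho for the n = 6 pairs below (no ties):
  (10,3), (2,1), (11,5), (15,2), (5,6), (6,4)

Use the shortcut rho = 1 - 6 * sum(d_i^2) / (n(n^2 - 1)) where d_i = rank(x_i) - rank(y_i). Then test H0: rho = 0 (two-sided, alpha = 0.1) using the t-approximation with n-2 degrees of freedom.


Step 1: Rank x and y separately (midranks; no ties here).
rank(x): 10->4, 2->1, 11->5, 15->6, 5->2, 6->3
rank(y): 3->3, 1->1, 5->5, 2->2, 6->6, 4->4
Step 2: d_i = R_x(i) - R_y(i); compute d_i^2.
  (4-3)^2=1, (1-1)^2=0, (5-5)^2=0, (6-2)^2=16, (2-6)^2=16, (3-4)^2=1
sum(d^2) = 34.
Step 3: rho = 1 - 6*34 / (6*(6^2 - 1)) = 1 - 204/210 = 0.028571.
Step 4: Under H0, t = rho * sqrt((n-2)/(1-rho^2)) = 0.0572 ~ t(4).
Step 5: Two-sided p-value from the t-distribution with 4 df = 0.957155.
Step 6: alpha = 0.1. fail to reject H0.

rho = 0.0286, p = 0.957155, fail to reject H0 at alpha = 0.1.


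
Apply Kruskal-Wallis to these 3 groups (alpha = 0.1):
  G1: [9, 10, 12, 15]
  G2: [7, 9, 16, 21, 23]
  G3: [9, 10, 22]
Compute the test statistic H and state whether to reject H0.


Step 1: Combine all N = 12 observations and assign midranks.
sorted (value, group, rank): (7,G2,1), (9,G1,3), (9,G2,3), (9,G3,3), (10,G1,5.5), (10,G3,5.5), (12,G1,7), (15,G1,8), (16,G2,9), (21,G2,10), (22,G3,11), (23,G2,12)
Step 2: Sum ranks within each group.
R_1 = 23.5 (n_1 = 4)
R_2 = 35 (n_2 = 5)
R_3 = 19.5 (n_3 = 3)
Step 3: H = 12/(N(N+1)) * sum(R_i^2/n_i) - 3(N+1)
     = 12/(12*13) * (23.5^2/4 + 35^2/5 + 19.5^2/3) - 3*13
     = 0.076923 * 509.812 - 39
     = 0.216346.
Step 4: Ties present; correction factor C = 1 - 30/(12^3 - 12) = 0.982517. Corrected H = 0.216346 / 0.982517 = 0.220196.
Step 5: Under H0, H ~ chi^2(2); p-value = 0.895746.
Step 6: alpha = 0.1. fail to reject H0.

H = 0.2202, df = 2, p = 0.895746, fail to reject H0.


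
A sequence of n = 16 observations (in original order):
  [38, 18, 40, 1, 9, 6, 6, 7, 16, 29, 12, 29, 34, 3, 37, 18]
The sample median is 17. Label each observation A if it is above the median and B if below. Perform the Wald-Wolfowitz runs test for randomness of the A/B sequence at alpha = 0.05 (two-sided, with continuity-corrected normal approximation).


Step 1: Compute median = 17; label A = above, B = below.
Labels in order: AAABBBBBBABAABAA  (n_A = 8, n_B = 8)
Step 2: Count runs R = 7.
Step 3: Under H0 (random ordering), E[R] = 2*n_A*n_B/(n_A+n_B) + 1 = 2*8*8/16 + 1 = 9.0000.
        Var[R] = 2*n_A*n_B*(2*n_A*n_B - n_A - n_B) / ((n_A+n_B)^2 * (n_A+n_B-1)) = 14336/3840 = 3.7333.
        SD[R] = 1.9322.
Step 4: Continuity-corrected z = (R + 0.5 - E[R]) / SD[R] = (7 + 0.5 - 9.0000) / 1.9322 = -0.7763.
Step 5: Two-sided p-value via normal approximation = 2*(1 - Phi(|z|)) = 0.437558.
Step 6: alpha = 0.05. fail to reject H0.

R = 7, z = -0.7763, p = 0.437558, fail to reject H0.


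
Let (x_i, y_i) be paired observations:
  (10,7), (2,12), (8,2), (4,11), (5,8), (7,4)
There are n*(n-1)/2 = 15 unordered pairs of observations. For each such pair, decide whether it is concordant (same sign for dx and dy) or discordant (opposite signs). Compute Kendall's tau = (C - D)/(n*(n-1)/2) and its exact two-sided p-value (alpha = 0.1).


Step 1: Enumerate the 15 unordered pairs (i,j) with i<j and classify each by sign(x_j-x_i) * sign(y_j-y_i).
  (1,2):dx=-8,dy=+5->D; (1,3):dx=-2,dy=-5->C; (1,4):dx=-6,dy=+4->D; (1,5):dx=-5,dy=+1->D
  (1,6):dx=-3,dy=-3->C; (2,3):dx=+6,dy=-10->D; (2,4):dx=+2,dy=-1->D; (2,5):dx=+3,dy=-4->D
  (2,6):dx=+5,dy=-8->D; (3,4):dx=-4,dy=+9->D; (3,5):dx=-3,dy=+6->D; (3,6):dx=-1,dy=+2->D
  (4,5):dx=+1,dy=-3->D; (4,6):dx=+3,dy=-7->D; (5,6):dx=+2,dy=-4->D
Step 2: C = 2, D = 13, total pairs = 15.
Step 3: tau = (C - D)/(n(n-1)/2) = (2 - 13)/15 = -0.733333.
Step 4: Exact two-sided p-value (enumerate n! = 720 permutations of y under H0): p = 0.055556.
Step 5: alpha = 0.1. reject H0.

tau_b = -0.7333 (C=2, D=13), p = 0.055556, reject H0.


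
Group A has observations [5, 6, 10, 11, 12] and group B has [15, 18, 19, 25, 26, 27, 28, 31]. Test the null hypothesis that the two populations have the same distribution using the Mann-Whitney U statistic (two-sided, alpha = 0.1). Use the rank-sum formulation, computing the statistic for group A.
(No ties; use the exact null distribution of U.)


Step 1: Combine and sort all 13 observations; assign midranks.
sorted (value, group): (5,X), (6,X), (10,X), (11,X), (12,X), (15,Y), (18,Y), (19,Y), (25,Y), (26,Y), (27,Y), (28,Y), (31,Y)
ranks: 5->1, 6->2, 10->3, 11->4, 12->5, 15->6, 18->7, 19->8, 25->9, 26->10, 27->11, 28->12, 31->13
Step 2: Rank sum for X: R1 = 1 + 2 + 3 + 4 + 5 = 15.
Step 3: U_X = R1 - n1(n1+1)/2 = 15 - 5*6/2 = 15 - 15 = 0.
       U_Y = n1*n2 - U_X = 40 - 0 = 40.
Step 4: No ties, so the exact null distribution of U (based on enumerating the C(13,5) = 1287 equally likely rank assignments) gives the two-sided p-value.
Step 5: p-value = 0.001554; compare to alpha = 0.1. reject H0.

U_X = 0, p = 0.001554, reject H0 at alpha = 0.1.


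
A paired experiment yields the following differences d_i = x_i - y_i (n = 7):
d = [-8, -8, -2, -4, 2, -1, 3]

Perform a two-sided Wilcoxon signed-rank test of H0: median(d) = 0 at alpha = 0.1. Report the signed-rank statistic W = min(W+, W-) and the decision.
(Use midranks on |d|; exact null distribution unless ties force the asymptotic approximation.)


Step 1: Drop any zero differences (none here) and take |d_i|.
|d| = [8, 8, 2, 4, 2, 1, 3]
Step 2: Midrank |d_i| (ties get averaged ranks).
ranks: |8|->6.5, |8|->6.5, |2|->2.5, |4|->5, |2|->2.5, |1|->1, |3|->4
Step 3: Attach original signs; sum ranks with positive sign and with negative sign.
W+ = 2.5 + 4 = 6.5
W- = 6.5 + 6.5 + 2.5 + 5 + 1 = 21.5
(Check: W+ + W- = 28 should equal n(n+1)/2 = 28.)
Step 4: Test statistic W = min(W+, W-) = 6.5.
Step 5: Ties in |d|, so use the tie-corrected normal approximation.
        E[W] = n(n+1)/4 = 7*8/4 = 14.
        Tie groups: |d|=2 (t=2), |d|=8 (t=2); sum(t^3 - t) = 12.
        Var[W] = n(n+1)(2n+1)/24 - sum(t^3-t)/48 = 840/24 - 12/48 = 34.75.
        z = (W - E[W]) / sqrt(Var[W]) = (6.5 - 14) / 5.8949 = -1.2723.
        Two-sided p = 2*Phi(z) = 0.203272.
Step 6: alpha = 0.1. fail to reject H0.

W+ = 6.5, W- = 21.5, W = min = 6.5, p = 0.203272, fail to reject H0.


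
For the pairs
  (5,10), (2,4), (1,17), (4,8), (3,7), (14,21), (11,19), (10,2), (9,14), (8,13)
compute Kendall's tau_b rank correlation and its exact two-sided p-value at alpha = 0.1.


Step 1: Enumerate the 45 unordered pairs (i,j) with i<j and classify each by sign(x_j-x_i) * sign(y_j-y_i).
  (1,2):dx=-3,dy=-6->C; (1,3):dx=-4,dy=+7->D; (1,4):dx=-1,dy=-2->C; (1,5):dx=-2,dy=-3->C
  (1,6):dx=+9,dy=+11->C; (1,7):dx=+6,dy=+9->C; (1,8):dx=+5,dy=-8->D; (1,9):dx=+4,dy=+4->C
  (1,10):dx=+3,dy=+3->C; (2,3):dx=-1,dy=+13->D; (2,4):dx=+2,dy=+4->C; (2,5):dx=+1,dy=+3->C
  (2,6):dx=+12,dy=+17->C; (2,7):dx=+9,dy=+15->C; (2,8):dx=+8,dy=-2->D; (2,9):dx=+7,dy=+10->C
  (2,10):dx=+6,dy=+9->C; (3,4):dx=+3,dy=-9->D; (3,5):dx=+2,dy=-10->D; (3,6):dx=+13,dy=+4->C
  (3,7):dx=+10,dy=+2->C; (3,8):dx=+9,dy=-15->D; (3,9):dx=+8,dy=-3->D; (3,10):dx=+7,dy=-4->D
  (4,5):dx=-1,dy=-1->C; (4,6):dx=+10,dy=+13->C; (4,7):dx=+7,dy=+11->C; (4,8):dx=+6,dy=-6->D
  (4,9):dx=+5,dy=+6->C; (4,10):dx=+4,dy=+5->C; (5,6):dx=+11,dy=+14->C; (5,7):dx=+8,dy=+12->C
  (5,8):dx=+7,dy=-5->D; (5,9):dx=+6,dy=+7->C; (5,10):dx=+5,dy=+6->C; (6,7):dx=-3,dy=-2->C
  (6,8):dx=-4,dy=-19->C; (6,9):dx=-5,dy=-7->C; (6,10):dx=-6,dy=-8->C; (7,8):dx=-1,dy=-17->C
  (7,9):dx=-2,dy=-5->C; (7,10):dx=-3,dy=-6->C; (8,9):dx=-1,dy=+12->D; (8,10):dx=-2,dy=+11->D
  (9,10):dx=-1,dy=-1->C
Step 2: C = 32, D = 13, total pairs = 45.
Step 3: tau = (C - D)/(n(n-1)/2) = (32 - 13)/45 = 0.422222.
Step 4: Exact two-sided p-value (enumerate n! = 3628800 permutations of y under H0): p = 0.108313.
Step 5: alpha = 0.1. fail to reject H0.

tau_b = 0.4222 (C=32, D=13), p = 0.108313, fail to reject H0.


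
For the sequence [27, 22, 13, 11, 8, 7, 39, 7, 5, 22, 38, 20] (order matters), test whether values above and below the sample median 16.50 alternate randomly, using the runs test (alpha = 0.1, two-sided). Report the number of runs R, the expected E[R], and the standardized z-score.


Step 1: Compute median = 16.50; label A = above, B = below.
Labels in order: AABBBBABBAAA  (n_A = 6, n_B = 6)
Step 2: Count runs R = 5.
Step 3: Under H0 (random ordering), E[R] = 2*n_A*n_B/(n_A+n_B) + 1 = 2*6*6/12 + 1 = 7.0000.
        Var[R] = 2*n_A*n_B*(2*n_A*n_B - n_A - n_B) / ((n_A+n_B)^2 * (n_A+n_B-1)) = 4320/1584 = 2.7273.
        SD[R] = 1.6514.
Step 4: Continuity-corrected z = (R + 0.5 - E[R]) / SD[R] = (5 + 0.5 - 7.0000) / 1.6514 = -0.9083.
Step 5: Two-sided p-value via normal approximation = 2*(1 - Phi(|z|)) = 0.363722.
Step 6: alpha = 0.1. fail to reject H0.

R = 5, z = -0.9083, p = 0.363722, fail to reject H0.


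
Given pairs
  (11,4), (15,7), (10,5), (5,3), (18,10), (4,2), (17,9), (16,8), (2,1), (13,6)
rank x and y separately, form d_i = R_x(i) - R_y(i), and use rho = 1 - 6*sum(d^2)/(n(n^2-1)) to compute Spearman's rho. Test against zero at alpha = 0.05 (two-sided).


Step 1: Rank x and y separately (midranks; no ties here).
rank(x): 11->5, 15->7, 10->4, 5->3, 18->10, 4->2, 17->9, 16->8, 2->1, 13->6
rank(y): 4->4, 7->7, 5->5, 3->3, 10->10, 2->2, 9->9, 8->8, 1->1, 6->6
Step 2: d_i = R_x(i) - R_y(i); compute d_i^2.
  (5-4)^2=1, (7-7)^2=0, (4-5)^2=1, (3-3)^2=0, (10-10)^2=0, (2-2)^2=0, (9-9)^2=0, (8-8)^2=0, (1-1)^2=0, (6-6)^2=0
sum(d^2) = 2.
Step 3: rho = 1 - 6*2 / (10*(10^2 - 1)) = 1 - 12/990 = 0.987879.
Step 4: Under H0, t = rho * sqrt((n-2)/(1-rho^2)) = 18.0003 ~ t(8).
Step 5: Two-sided p-value from the t-distribution with 8 df = 0.000000.
Step 6: alpha = 0.05. reject H0.

rho = 0.9879, p = 0.000000, reject H0 at alpha = 0.05.


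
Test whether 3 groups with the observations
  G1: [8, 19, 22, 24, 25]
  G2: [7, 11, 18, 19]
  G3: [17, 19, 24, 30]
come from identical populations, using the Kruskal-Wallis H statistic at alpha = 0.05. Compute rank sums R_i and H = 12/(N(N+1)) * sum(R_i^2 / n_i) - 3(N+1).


Step 1: Combine all N = 13 observations and assign midranks.
sorted (value, group, rank): (7,G2,1), (8,G1,2), (11,G2,3), (17,G3,4), (18,G2,5), (19,G1,7), (19,G2,7), (19,G3,7), (22,G1,9), (24,G1,10.5), (24,G3,10.5), (25,G1,12), (30,G3,13)
Step 2: Sum ranks within each group.
R_1 = 40.5 (n_1 = 5)
R_2 = 16 (n_2 = 4)
R_3 = 34.5 (n_3 = 4)
Step 3: H = 12/(N(N+1)) * sum(R_i^2/n_i) - 3(N+1)
     = 12/(13*14) * (40.5^2/5 + 16^2/4 + 34.5^2/4) - 3*14
     = 0.065934 * 689.612 - 42
     = 3.468956.
Step 4: Ties present; correction factor C = 1 - 30/(13^3 - 13) = 0.986264. Corrected H = 3.468956 / 0.986264 = 3.517270.
Step 5: Under H0, H ~ chi^2(2); p-value = 0.172280.
Step 6: alpha = 0.05. fail to reject H0.

H = 3.5173, df = 2, p = 0.172280, fail to reject H0.


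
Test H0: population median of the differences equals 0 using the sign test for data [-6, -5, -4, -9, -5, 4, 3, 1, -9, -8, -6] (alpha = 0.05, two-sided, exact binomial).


Step 1: Discard zero differences. Original n = 11; n_eff = number of nonzero differences = 11.
Nonzero differences (with sign): -6, -5, -4, -9, -5, +4, +3, +1, -9, -8, -6
Step 2: Count signs: positive = 3, negative = 8.
Step 3: Under H0: P(positive) = 0.5, so the number of positives S ~ Bin(11, 0.5).
Step 4: Two-sided exact p-value = sum of Bin(11,0.5) probabilities at or below the observed probability = 0.226562.
Step 5: alpha = 0.05. fail to reject H0.

n_eff = 11, pos = 3, neg = 8, p = 0.226562, fail to reject H0.


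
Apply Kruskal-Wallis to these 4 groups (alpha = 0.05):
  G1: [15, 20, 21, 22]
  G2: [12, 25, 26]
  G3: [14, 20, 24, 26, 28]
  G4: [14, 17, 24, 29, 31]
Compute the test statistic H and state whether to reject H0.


Step 1: Combine all N = 17 observations and assign midranks.
sorted (value, group, rank): (12,G2,1), (14,G3,2.5), (14,G4,2.5), (15,G1,4), (17,G4,5), (20,G1,6.5), (20,G3,6.5), (21,G1,8), (22,G1,9), (24,G3,10.5), (24,G4,10.5), (25,G2,12), (26,G2,13.5), (26,G3,13.5), (28,G3,15), (29,G4,16), (31,G4,17)
Step 2: Sum ranks within each group.
R_1 = 27.5 (n_1 = 4)
R_2 = 26.5 (n_2 = 3)
R_3 = 48 (n_3 = 5)
R_4 = 51 (n_4 = 5)
Step 3: H = 12/(N(N+1)) * sum(R_i^2/n_i) - 3(N+1)
     = 12/(17*18) * (27.5^2/4 + 26.5^2/3 + 48^2/5 + 51^2/5) - 3*18
     = 0.039216 * 1404.15 - 54
     = 1.064542.
Step 4: Ties present; correction factor C = 1 - 24/(17^3 - 17) = 0.995098. Corrected H = 1.064542 / 0.995098 = 1.069787.
Step 5: Under H0, H ~ chi^2(3); p-value = 0.784372.
Step 6: alpha = 0.05. fail to reject H0.

H = 1.0698, df = 3, p = 0.784372, fail to reject H0.


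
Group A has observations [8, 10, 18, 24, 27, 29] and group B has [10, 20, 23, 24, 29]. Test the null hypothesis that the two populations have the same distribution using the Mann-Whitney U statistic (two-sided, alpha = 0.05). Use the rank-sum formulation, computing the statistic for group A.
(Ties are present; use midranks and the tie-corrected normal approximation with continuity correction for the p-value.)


Step 1: Combine and sort all 11 observations; assign midranks.
sorted (value, group): (8,X), (10,X), (10,Y), (18,X), (20,Y), (23,Y), (24,X), (24,Y), (27,X), (29,X), (29,Y)
ranks: 8->1, 10->2.5, 10->2.5, 18->4, 20->5, 23->6, 24->7.5, 24->7.5, 27->9, 29->10.5, 29->10.5
Step 2: Rank sum for X: R1 = 1 + 2.5 + 4 + 7.5 + 9 + 10.5 = 34.5.
Step 3: U_X = R1 - n1(n1+1)/2 = 34.5 - 6*7/2 = 34.5 - 21 = 13.5.
       U_Y = n1*n2 - U_X = 30 - 13.5 = 16.5.
Step 4: Ties are present, so use the tie-corrected normal approximation (with continuity correction) for the p-value.
Step 5: p-value = 0.854145; compare to alpha = 0.05. fail to reject H0.

U_X = 13.5, p = 0.854145, fail to reject H0 at alpha = 0.05.


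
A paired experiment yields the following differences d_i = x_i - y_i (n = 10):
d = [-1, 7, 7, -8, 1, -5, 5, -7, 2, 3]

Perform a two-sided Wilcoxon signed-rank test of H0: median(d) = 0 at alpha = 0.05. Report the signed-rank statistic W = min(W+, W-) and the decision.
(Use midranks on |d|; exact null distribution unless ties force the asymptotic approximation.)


Step 1: Drop any zero differences (none here) and take |d_i|.
|d| = [1, 7, 7, 8, 1, 5, 5, 7, 2, 3]
Step 2: Midrank |d_i| (ties get averaged ranks).
ranks: |1|->1.5, |7|->8, |7|->8, |8|->10, |1|->1.5, |5|->5.5, |5|->5.5, |7|->8, |2|->3, |3|->4
Step 3: Attach original signs; sum ranks with positive sign and with negative sign.
W+ = 8 + 8 + 1.5 + 5.5 + 3 + 4 = 30
W- = 1.5 + 10 + 5.5 + 8 = 25
(Check: W+ + W- = 55 should equal n(n+1)/2 = 55.)
Step 4: Test statistic W = min(W+, W-) = 25.
Step 5: Ties in |d|, so use the tie-corrected normal approximation.
        E[W] = n(n+1)/4 = 10*11/4 = 27.5.
        Tie groups: |d|=1 (t=2), |d|=5 (t=2), |d|=7 (t=3); sum(t^3 - t) = 36.
        Var[W] = n(n+1)(2n+1)/24 - sum(t^3-t)/48 = 2310/24 - 36/48 = 95.5.
        z = (W - E[W]) / sqrt(Var[W]) = (25 - 27.5) / 9.7724 = -0.2558.
        Two-sided p = 2*Phi(z) = 0.798088.
Step 6: alpha = 0.05. fail to reject H0.

W+ = 30, W- = 25, W = min = 25, p = 0.798088, fail to reject H0.


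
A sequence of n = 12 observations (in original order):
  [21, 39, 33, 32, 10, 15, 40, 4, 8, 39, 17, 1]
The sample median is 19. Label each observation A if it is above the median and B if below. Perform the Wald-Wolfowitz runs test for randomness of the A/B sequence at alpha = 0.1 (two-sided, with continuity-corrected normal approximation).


Step 1: Compute median = 19; label A = above, B = below.
Labels in order: AAAABBABBABB  (n_A = 6, n_B = 6)
Step 2: Count runs R = 6.
Step 3: Under H0 (random ordering), E[R] = 2*n_A*n_B/(n_A+n_B) + 1 = 2*6*6/12 + 1 = 7.0000.
        Var[R] = 2*n_A*n_B*(2*n_A*n_B - n_A - n_B) / ((n_A+n_B)^2 * (n_A+n_B-1)) = 4320/1584 = 2.7273.
        SD[R] = 1.6514.
Step 4: Continuity-corrected z = (R + 0.5 - E[R]) / SD[R] = (6 + 0.5 - 7.0000) / 1.6514 = -0.3028.
Step 5: Two-sided p-value via normal approximation = 2*(1 - Phi(|z|)) = 0.762069.
Step 6: alpha = 0.1. fail to reject H0.

R = 6, z = -0.3028, p = 0.762069, fail to reject H0.


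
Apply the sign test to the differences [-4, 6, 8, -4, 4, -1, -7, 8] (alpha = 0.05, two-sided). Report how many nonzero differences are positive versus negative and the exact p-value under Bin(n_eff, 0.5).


Step 1: Discard zero differences. Original n = 8; n_eff = number of nonzero differences = 8.
Nonzero differences (with sign): -4, +6, +8, -4, +4, -1, -7, +8
Step 2: Count signs: positive = 4, negative = 4.
Step 3: Under H0: P(positive) = 0.5, so the number of positives S ~ Bin(8, 0.5).
Step 4: Two-sided exact p-value = sum of Bin(8,0.5) probabilities at or below the observed probability = 1.000000.
Step 5: alpha = 0.05. fail to reject H0.

n_eff = 8, pos = 4, neg = 4, p = 1.000000, fail to reject H0.


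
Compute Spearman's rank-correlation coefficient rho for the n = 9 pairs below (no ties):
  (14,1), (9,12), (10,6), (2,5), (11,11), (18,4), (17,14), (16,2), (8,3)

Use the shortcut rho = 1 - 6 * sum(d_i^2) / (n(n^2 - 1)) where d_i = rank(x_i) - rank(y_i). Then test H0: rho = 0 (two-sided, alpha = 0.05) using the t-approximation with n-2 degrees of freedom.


Step 1: Rank x and y separately (midranks; no ties here).
rank(x): 14->6, 9->3, 10->4, 2->1, 11->5, 18->9, 17->8, 16->7, 8->2
rank(y): 1->1, 12->8, 6->6, 5->5, 11->7, 4->4, 14->9, 2->2, 3->3
Step 2: d_i = R_x(i) - R_y(i); compute d_i^2.
  (6-1)^2=25, (3-8)^2=25, (4-6)^2=4, (1-5)^2=16, (5-7)^2=4, (9-4)^2=25, (8-9)^2=1, (7-2)^2=25, (2-3)^2=1
sum(d^2) = 126.
Step 3: rho = 1 - 6*126 / (9*(9^2 - 1)) = 1 - 756/720 = -0.050000.
Step 4: Under H0, t = rho * sqrt((n-2)/(1-rho^2)) = -0.1325 ~ t(7).
Step 5: Two-sided p-value from the t-distribution with 7 df = 0.898353.
Step 6: alpha = 0.05. fail to reject H0.

rho = -0.0500, p = 0.898353, fail to reject H0 at alpha = 0.05.


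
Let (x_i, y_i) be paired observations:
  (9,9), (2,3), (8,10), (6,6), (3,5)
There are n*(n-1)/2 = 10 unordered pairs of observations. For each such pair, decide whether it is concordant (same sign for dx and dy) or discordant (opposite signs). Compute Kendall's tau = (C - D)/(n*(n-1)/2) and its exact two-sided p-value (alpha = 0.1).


Step 1: Enumerate the 10 unordered pairs (i,j) with i<j and classify each by sign(x_j-x_i) * sign(y_j-y_i).
  (1,2):dx=-7,dy=-6->C; (1,3):dx=-1,dy=+1->D; (1,4):dx=-3,dy=-3->C; (1,5):dx=-6,dy=-4->C
  (2,3):dx=+6,dy=+7->C; (2,4):dx=+4,dy=+3->C; (2,5):dx=+1,dy=+2->C; (3,4):dx=-2,dy=-4->C
  (3,5):dx=-5,dy=-5->C; (4,5):dx=-3,dy=-1->C
Step 2: C = 9, D = 1, total pairs = 10.
Step 3: tau = (C - D)/(n(n-1)/2) = (9 - 1)/10 = 0.800000.
Step 4: Exact two-sided p-value (enumerate n! = 120 permutations of y under H0): p = 0.083333.
Step 5: alpha = 0.1. reject H0.

tau_b = 0.8000 (C=9, D=1), p = 0.083333, reject H0.


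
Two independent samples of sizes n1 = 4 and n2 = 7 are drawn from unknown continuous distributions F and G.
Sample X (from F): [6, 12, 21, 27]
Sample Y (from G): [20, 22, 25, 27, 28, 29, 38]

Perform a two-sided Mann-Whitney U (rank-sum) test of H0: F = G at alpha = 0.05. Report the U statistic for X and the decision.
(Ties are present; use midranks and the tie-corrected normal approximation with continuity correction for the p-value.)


Step 1: Combine and sort all 11 observations; assign midranks.
sorted (value, group): (6,X), (12,X), (20,Y), (21,X), (22,Y), (25,Y), (27,X), (27,Y), (28,Y), (29,Y), (38,Y)
ranks: 6->1, 12->2, 20->3, 21->4, 22->5, 25->6, 27->7.5, 27->7.5, 28->9, 29->10, 38->11
Step 2: Rank sum for X: R1 = 1 + 2 + 4 + 7.5 = 14.5.
Step 3: U_X = R1 - n1(n1+1)/2 = 14.5 - 4*5/2 = 14.5 - 10 = 4.5.
       U_Y = n1*n2 - U_X = 28 - 4.5 = 23.5.
Step 4: Ties are present, so use the tie-corrected normal approximation (with continuity correction) for the p-value.
Step 5: p-value = 0.088247; compare to alpha = 0.05. fail to reject H0.

U_X = 4.5, p = 0.088247, fail to reject H0 at alpha = 0.05.


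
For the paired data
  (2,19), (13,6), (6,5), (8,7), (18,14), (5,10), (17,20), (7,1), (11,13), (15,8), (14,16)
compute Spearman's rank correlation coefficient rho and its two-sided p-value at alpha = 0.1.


Step 1: Rank x and y separately (midranks; no ties here).
rank(x): 2->1, 13->7, 6->3, 8->5, 18->11, 5->2, 17->10, 7->4, 11->6, 15->9, 14->8
rank(y): 19->10, 6->3, 5->2, 7->4, 14->8, 10->6, 20->11, 1->1, 13->7, 8->5, 16->9
Step 2: d_i = R_x(i) - R_y(i); compute d_i^2.
  (1-10)^2=81, (7-3)^2=16, (3-2)^2=1, (5-4)^2=1, (11-8)^2=9, (2-6)^2=16, (10-11)^2=1, (4-1)^2=9, (6-7)^2=1, (9-5)^2=16, (8-9)^2=1
sum(d^2) = 152.
Step 3: rho = 1 - 6*152 / (11*(11^2 - 1)) = 1 - 912/1320 = 0.309091.
Step 4: Under H0, t = rho * sqrt((n-2)/(1-rho^2)) = 0.9750 ~ t(9).
Step 5: Two-sided p-value from the t-distribution with 9 df = 0.355028.
Step 6: alpha = 0.1. fail to reject H0.

rho = 0.3091, p = 0.355028, fail to reject H0 at alpha = 0.1.


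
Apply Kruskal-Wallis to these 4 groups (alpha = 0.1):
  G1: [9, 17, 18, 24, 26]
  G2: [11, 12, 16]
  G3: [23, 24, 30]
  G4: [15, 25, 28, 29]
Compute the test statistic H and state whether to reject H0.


Step 1: Combine all N = 15 observations and assign midranks.
sorted (value, group, rank): (9,G1,1), (11,G2,2), (12,G2,3), (15,G4,4), (16,G2,5), (17,G1,6), (18,G1,7), (23,G3,8), (24,G1,9.5), (24,G3,9.5), (25,G4,11), (26,G1,12), (28,G4,13), (29,G4,14), (30,G3,15)
Step 2: Sum ranks within each group.
R_1 = 35.5 (n_1 = 5)
R_2 = 10 (n_2 = 3)
R_3 = 32.5 (n_3 = 3)
R_4 = 42 (n_4 = 4)
Step 3: H = 12/(N(N+1)) * sum(R_i^2/n_i) - 3(N+1)
     = 12/(15*16) * (35.5^2/5 + 10^2/3 + 32.5^2/3 + 42^2/4) - 3*16
     = 0.050000 * 1078.47 - 48
     = 5.923333.
Step 4: Ties present; correction factor C = 1 - 6/(15^3 - 15) = 0.998214. Corrected H = 5.923333 / 0.998214 = 5.933930.
Step 5: Under H0, H ~ chi^2(3); p-value = 0.114869.
Step 6: alpha = 0.1. fail to reject H0.

H = 5.9339, df = 3, p = 0.114869, fail to reject H0.


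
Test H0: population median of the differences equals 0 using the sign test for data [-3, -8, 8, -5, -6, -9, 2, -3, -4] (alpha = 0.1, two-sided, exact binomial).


Step 1: Discard zero differences. Original n = 9; n_eff = number of nonzero differences = 9.
Nonzero differences (with sign): -3, -8, +8, -5, -6, -9, +2, -3, -4
Step 2: Count signs: positive = 2, negative = 7.
Step 3: Under H0: P(positive) = 0.5, so the number of positives S ~ Bin(9, 0.5).
Step 4: Two-sided exact p-value = sum of Bin(9,0.5) probabilities at or below the observed probability = 0.179688.
Step 5: alpha = 0.1. fail to reject H0.

n_eff = 9, pos = 2, neg = 7, p = 0.179688, fail to reject H0.


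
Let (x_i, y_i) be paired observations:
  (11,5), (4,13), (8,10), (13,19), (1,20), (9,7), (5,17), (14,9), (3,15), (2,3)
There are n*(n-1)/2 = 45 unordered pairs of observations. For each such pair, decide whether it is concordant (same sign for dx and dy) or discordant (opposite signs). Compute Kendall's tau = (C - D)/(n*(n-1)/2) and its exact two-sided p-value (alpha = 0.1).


Step 1: Enumerate the 45 unordered pairs (i,j) with i<j and classify each by sign(x_j-x_i) * sign(y_j-y_i).
  (1,2):dx=-7,dy=+8->D; (1,3):dx=-3,dy=+5->D; (1,4):dx=+2,dy=+14->C; (1,5):dx=-10,dy=+15->D
  (1,6):dx=-2,dy=+2->D; (1,7):dx=-6,dy=+12->D; (1,8):dx=+3,dy=+4->C; (1,9):dx=-8,dy=+10->D
  (1,10):dx=-9,dy=-2->C; (2,3):dx=+4,dy=-3->D; (2,4):dx=+9,dy=+6->C; (2,5):dx=-3,dy=+7->D
  (2,6):dx=+5,dy=-6->D; (2,7):dx=+1,dy=+4->C; (2,8):dx=+10,dy=-4->D; (2,9):dx=-1,dy=+2->D
  (2,10):dx=-2,dy=-10->C; (3,4):dx=+5,dy=+9->C; (3,5):dx=-7,dy=+10->D; (3,6):dx=+1,dy=-3->D
  (3,7):dx=-3,dy=+7->D; (3,8):dx=+6,dy=-1->D; (3,9):dx=-5,dy=+5->D; (3,10):dx=-6,dy=-7->C
  (4,5):dx=-12,dy=+1->D; (4,6):dx=-4,dy=-12->C; (4,7):dx=-8,dy=-2->C; (4,8):dx=+1,dy=-10->D
  (4,9):dx=-10,dy=-4->C; (4,10):dx=-11,dy=-16->C; (5,6):dx=+8,dy=-13->D; (5,7):dx=+4,dy=-3->D
  (5,8):dx=+13,dy=-11->D; (5,9):dx=+2,dy=-5->D; (5,10):dx=+1,dy=-17->D; (6,7):dx=-4,dy=+10->D
  (6,8):dx=+5,dy=+2->C; (6,9):dx=-6,dy=+8->D; (6,10):dx=-7,dy=-4->C; (7,8):dx=+9,dy=-8->D
  (7,9):dx=-2,dy=-2->C; (7,10):dx=-3,dy=-14->C; (8,9):dx=-11,dy=+6->D; (8,10):dx=-12,dy=-6->C
  (9,10):dx=-1,dy=-12->C
Step 2: C = 18, D = 27, total pairs = 45.
Step 3: tau = (C - D)/(n(n-1)/2) = (18 - 27)/45 = -0.200000.
Step 4: Exact two-sided p-value (enumerate n! = 3628800 permutations of y under H0): p = 0.484313.
Step 5: alpha = 0.1. fail to reject H0.

tau_b = -0.2000 (C=18, D=27), p = 0.484313, fail to reject H0.


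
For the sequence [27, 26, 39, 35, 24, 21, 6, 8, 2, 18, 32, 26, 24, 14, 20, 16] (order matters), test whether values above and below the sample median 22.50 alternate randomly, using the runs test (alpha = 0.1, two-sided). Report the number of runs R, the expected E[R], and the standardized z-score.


Step 1: Compute median = 22.50; label A = above, B = below.
Labels in order: AAAAABBBBBAAABBB  (n_A = 8, n_B = 8)
Step 2: Count runs R = 4.
Step 3: Under H0 (random ordering), E[R] = 2*n_A*n_B/(n_A+n_B) + 1 = 2*8*8/16 + 1 = 9.0000.
        Var[R] = 2*n_A*n_B*(2*n_A*n_B - n_A - n_B) / ((n_A+n_B)^2 * (n_A+n_B-1)) = 14336/3840 = 3.7333.
        SD[R] = 1.9322.
Step 4: Continuity-corrected z = (R + 0.5 - E[R]) / SD[R] = (4 + 0.5 - 9.0000) / 1.9322 = -2.3290.
Step 5: Two-sided p-value via normal approximation = 2*(1 - Phi(|z|)) = 0.019861.
Step 6: alpha = 0.1. reject H0.

R = 4, z = -2.3290, p = 0.019861, reject H0.


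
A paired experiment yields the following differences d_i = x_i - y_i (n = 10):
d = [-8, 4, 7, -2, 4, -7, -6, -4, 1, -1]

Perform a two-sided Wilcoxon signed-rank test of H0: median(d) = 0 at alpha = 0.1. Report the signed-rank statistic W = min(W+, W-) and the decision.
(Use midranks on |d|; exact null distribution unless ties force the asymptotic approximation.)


Step 1: Drop any zero differences (none here) and take |d_i|.
|d| = [8, 4, 7, 2, 4, 7, 6, 4, 1, 1]
Step 2: Midrank |d_i| (ties get averaged ranks).
ranks: |8|->10, |4|->5, |7|->8.5, |2|->3, |4|->5, |7|->8.5, |6|->7, |4|->5, |1|->1.5, |1|->1.5
Step 3: Attach original signs; sum ranks with positive sign and with negative sign.
W+ = 5 + 8.5 + 5 + 1.5 = 20
W- = 10 + 3 + 8.5 + 7 + 5 + 1.5 = 35
(Check: W+ + W- = 55 should equal n(n+1)/2 = 55.)
Step 4: Test statistic W = min(W+, W-) = 20.
Step 5: Ties in |d|, so use the tie-corrected normal approximation.
        E[W] = n(n+1)/4 = 10*11/4 = 27.5.
        Tie groups: |d|=1 (t=2), |d|=4 (t=3), |d|=7 (t=2); sum(t^3 - t) = 36.
        Var[W] = n(n+1)(2n+1)/24 - sum(t^3-t)/48 = 2310/24 - 36/48 = 95.5.
        z = (W - E[W]) / sqrt(Var[W]) = (20 - 27.5) / 9.7724 = -0.7675.
        Two-sided p = 2*Phi(z) = 0.442804.
Step 6: alpha = 0.1. fail to reject H0.

W+ = 20, W- = 35, W = min = 20, p = 0.442804, fail to reject H0.


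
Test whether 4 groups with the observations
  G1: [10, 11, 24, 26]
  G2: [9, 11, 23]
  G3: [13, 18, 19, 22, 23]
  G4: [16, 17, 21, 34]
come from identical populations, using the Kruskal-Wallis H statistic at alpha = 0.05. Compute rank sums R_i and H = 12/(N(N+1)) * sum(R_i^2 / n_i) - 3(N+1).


Step 1: Combine all N = 16 observations and assign midranks.
sorted (value, group, rank): (9,G2,1), (10,G1,2), (11,G1,3.5), (11,G2,3.5), (13,G3,5), (16,G4,6), (17,G4,7), (18,G3,8), (19,G3,9), (21,G4,10), (22,G3,11), (23,G2,12.5), (23,G3,12.5), (24,G1,14), (26,G1,15), (34,G4,16)
Step 2: Sum ranks within each group.
R_1 = 34.5 (n_1 = 4)
R_2 = 17 (n_2 = 3)
R_3 = 45.5 (n_3 = 5)
R_4 = 39 (n_4 = 4)
Step 3: H = 12/(N(N+1)) * sum(R_i^2/n_i) - 3(N+1)
     = 12/(16*17) * (34.5^2/4 + 17^2/3 + 45.5^2/5 + 39^2/4) - 3*17
     = 0.044118 * 1188.2 - 51
     = 1.420404.
Step 4: Ties present; correction factor C = 1 - 12/(16^3 - 16) = 0.997059. Corrected H = 1.420404 / 0.997059 = 1.424594.
Step 5: Under H0, H ~ chi^2(3); p-value = 0.699780.
Step 6: alpha = 0.05. fail to reject H0.

H = 1.4246, df = 3, p = 0.699780, fail to reject H0.


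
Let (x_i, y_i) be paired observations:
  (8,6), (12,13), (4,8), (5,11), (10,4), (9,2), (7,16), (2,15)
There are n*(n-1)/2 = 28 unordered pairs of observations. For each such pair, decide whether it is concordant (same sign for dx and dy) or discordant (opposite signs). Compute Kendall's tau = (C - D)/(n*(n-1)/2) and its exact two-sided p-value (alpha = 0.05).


Step 1: Enumerate the 28 unordered pairs (i,j) with i<j and classify each by sign(x_j-x_i) * sign(y_j-y_i).
  (1,2):dx=+4,dy=+7->C; (1,3):dx=-4,dy=+2->D; (1,4):dx=-3,dy=+5->D; (1,5):dx=+2,dy=-2->D
  (1,6):dx=+1,dy=-4->D; (1,7):dx=-1,dy=+10->D; (1,8):dx=-6,dy=+9->D; (2,3):dx=-8,dy=-5->C
  (2,4):dx=-7,dy=-2->C; (2,5):dx=-2,dy=-9->C; (2,6):dx=-3,dy=-11->C; (2,7):dx=-5,dy=+3->D
  (2,8):dx=-10,dy=+2->D; (3,4):dx=+1,dy=+3->C; (3,5):dx=+6,dy=-4->D; (3,6):dx=+5,dy=-6->D
  (3,7):dx=+3,dy=+8->C; (3,8):dx=-2,dy=+7->D; (4,5):dx=+5,dy=-7->D; (4,6):dx=+4,dy=-9->D
  (4,7):dx=+2,dy=+5->C; (4,8):dx=-3,dy=+4->D; (5,6):dx=-1,dy=-2->C; (5,7):dx=-3,dy=+12->D
  (5,8):dx=-8,dy=+11->D; (6,7):dx=-2,dy=+14->D; (6,8):dx=-7,dy=+13->D; (7,8):dx=-5,dy=-1->C
Step 2: C = 10, D = 18, total pairs = 28.
Step 3: tau = (C - D)/(n(n-1)/2) = (10 - 18)/28 = -0.285714.
Step 4: Exact two-sided p-value (enumerate n! = 40320 permutations of y under H0): p = 0.398760.
Step 5: alpha = 0.05. fail to reject H0.

tau_b = -0.2857 (C=10, D=18), p = 0.398760, fail to reject H0.


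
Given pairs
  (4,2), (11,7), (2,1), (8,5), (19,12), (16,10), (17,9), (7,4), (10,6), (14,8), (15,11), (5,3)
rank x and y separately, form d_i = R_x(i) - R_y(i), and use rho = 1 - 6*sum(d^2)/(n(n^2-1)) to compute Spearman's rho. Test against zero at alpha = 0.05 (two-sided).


Step 1: Rank x and y separately (midranks; no ties here).
rank(x): 4->2, 11->7, 2->1, 8->5, 19->12, 16->10, 17->11, 7->4, 10->6, 14->8, 15->9, 5->3
rank(y): 2->2, 7->7, 1->1, 5->5, 12->12, 10->10, 9->9, 4->4, 6->6, 8->8, 11->11, 3->3
Step 2: d_i = R_x(i) - R_y(i); compute d_i^2.
  (2-2)^2=0, (7-7)^2=0, (1-1)^2=0, (5-5)^2=0, (12-12)^2=0, (10-10)^2=0, (11-9)^2=4, (4-4)^2=0, (6-6)^2=0, (8-8)^2=0, (9-11)^2=4, (3-3)^2=0
sum(d^2) = 8.
Step 3: rho = 1 - 6*8 / (12*(12^2 - 1)) = 1 - 48/1716 = 0.972028.
Step 4: Under H0, t = rho * sqrt((n-2)/(1-rho^2)) = 13.0876 ~ t(10).
Step 5: Two-sided p-value from the t-distribution with 10 df = 0.000000.
Step 6: alpha = 0.05. reject H0.

rho = 0.9720, p = 0.000000, reject H0 at alpha = 0.05.


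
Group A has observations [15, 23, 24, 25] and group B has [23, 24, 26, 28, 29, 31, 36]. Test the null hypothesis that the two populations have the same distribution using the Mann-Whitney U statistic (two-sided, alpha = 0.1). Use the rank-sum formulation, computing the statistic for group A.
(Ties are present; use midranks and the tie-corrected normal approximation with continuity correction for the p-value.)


Step 1: Combine and sort all 11 observations; assign midranks.
sorted (value, group): (15,X), (23,X), (23,Y), (24,X), (24,Y), (25,X), (26,Y), (28,Y), (29,Y), (31,Y), (36,Y)
ranks: 15->1, 23->2.5, 23->2.5, 24->4.5, 24->4.5, 25->6, 26->7, 28->8, 29->9, 31->10, 36->11
Step 2: Rank sum for X: R1 = 1 + 2.5 + 4.5 + 6 = 14.
Step 3: U_X = R1 - n1(n1+1)/2 = 14 - 4*5/2 = 14 - 10 = 4.
       U_Y = n1*n2 - U_X = 28 - 4 = 24.
Step 4: Ties are present, so use the tie-corrected normal approximation (with continuity correction) for the p-value.
Step 5: p-value = 0.071302; compare to alpha = 0.1. reject H0.

U_X = 4, p = 0.071302, reject H0 at alpha = 0.1.


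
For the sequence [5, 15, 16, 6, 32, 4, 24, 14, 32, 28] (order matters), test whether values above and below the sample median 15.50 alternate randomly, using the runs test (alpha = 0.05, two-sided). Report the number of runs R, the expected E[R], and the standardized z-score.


Step 1: Compute median = 15.50; label A = above, B = below.
Labels in order: BBABABABAA  (n_A = 5, n_B = 5)
Step 2: Count runs R = 8.
Step 3: Under H0 (random ordering), E[R] = 2*n_A*n_B/(n_A+n_B) + 1 = 2*5*5/10 + 1 = 6.0000.
        Var[R] = 2*n_A*n_B*(2*n_A*n_B - n_A - n_B) / ((n_A+n_B)^2 * (n_A+n_B-1)) = 2000/900 = 2.2222.
        SD[R] = 1.4907.
Step 4: Continuity-corrected z = (R - 0.5 - E[R]) / SD[R] = (8 - 0.5 - 6.0000) / 1.4907 = 1.0062.
Step 5: Two-sided p-value via normal approximation = 2*(1 - Phi(|z|)) = 0.314305.
Step 6: alpha = 0.05. fail to reject H0.

R = 8, z = 1.0062, p = 0.314305, fail to reject H0.


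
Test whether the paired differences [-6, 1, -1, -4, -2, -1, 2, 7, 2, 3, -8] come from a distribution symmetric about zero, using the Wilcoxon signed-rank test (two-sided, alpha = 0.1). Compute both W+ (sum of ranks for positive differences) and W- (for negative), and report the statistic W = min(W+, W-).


Step 1: Drop any zero differences (none here) and take |d_i|.
|d| = [6, 1, 1, 4, 2, 1, 2, 7, 2, 3, 8]
Step 2: Midrank |d_i| (ties get averaged ranks).
ranks: |6|->9, |1|->2, |1|->2, |4|->8, |2|->5, |1|->2, |2|->5, |7|->10, |2|->5, |3|->7, |8|->11
Step 3: Attach original signs; sum ranks with positive sign and with negative sign.
W+ = 2 + 5 + 10 + 5 + 7 = 29
W- = 9 + 2 + 8 + 5 + 2 + 11 = 37
(Check: W+ + W- = 66 should equal n(n+1)/2 = 66.)
Step 4: Test statistic W = min(W+, W-) = 29.
Step 5: Ties in |d|, so use the tie-corrected normal approximation.
        E[W] = n(n+1)/4 = 11*12/4 = 33.
        Tie groups: |d|=1 (t=3), |d|=2 (t=3); sum(t^3 - t) = 48.
        Var[W] = n(n+1)(2n+1)/24 - sum(t^3-t)/48 = 3036/24 - 48/48 = 125.5.
        z = (W - E[W]) / sqrt(Var[W]) = (29 - 33) / 11.2027 = -0.3571.
        Two-sided p = 2*Phi(z) = 0.721049.
Step 6: alpha = 0.1. fail to reject H0.

W+ = 29, W- = 37, W = min = 29, p = 0.721049, fail to reject H0.


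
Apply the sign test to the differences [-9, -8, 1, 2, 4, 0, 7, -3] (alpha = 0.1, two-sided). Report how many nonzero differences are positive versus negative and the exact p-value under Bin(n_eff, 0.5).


Step 1: Discard zero differences. Original n = 8; n_eff = number of nonzero differences = 7.
Nonzero differences (with sign): -9, -8, +1, +2, +4, +7, -3
Step 2: Count signs: positive = 4, negative = 3.
Step 3: Under H0: P(positive) = 0.5, so the number of positives S ~ Bin(7, 0.5).
Step 4: Two-sided exact p-value = sum of Bin(7,0.5) probabilities at or below the observed probability = 1.000000.
Step 5: alpha = 0.1. fail to reject H0.

n_eff = 7, pos = 4, neg = 3, p = 1.000000, fail to reject H0.


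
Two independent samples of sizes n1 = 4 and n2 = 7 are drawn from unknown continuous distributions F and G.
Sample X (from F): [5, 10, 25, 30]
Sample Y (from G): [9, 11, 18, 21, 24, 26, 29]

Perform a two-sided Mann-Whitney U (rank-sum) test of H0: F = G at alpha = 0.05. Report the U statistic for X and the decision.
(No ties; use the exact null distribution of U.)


Step 1: Combine and sort all 11 observations; assign midranks.
sorted (value, group): (5,X), (9,Y), (10,X), (11,Y), (18,Y), (21,Y), (24,Y), (25,X), (26,Y), (29,Y), (30,X)
ranks: 5->1, 9->2, 10->3, 11->4, 18->5, 21->6, 24->7, 25->8, 26->9, 29->10, 30->11
Step 2: Rank sum for X: R1 = 1 + 3 + 8 + 11 = 23.
Step 3: U_X = R1 - n1(n1+1)/2 = 23 - 4*5/2 = 23 - 10 = 13.
       U_Y = n1*n2 - U_X = 28 - 13 = 15.
Step 4: No ties, so the exact null distribution of U (based on enumerating the C(11,4) = 330 equally likely rank assignments) gives the two-sided p-value.
Step 5: p-value = 0.927273; compare to alpha = 0.05. fail to reject H0.

U_X = 13, p = 0.927273, fail to reject H0 at alpha = 0.05.
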